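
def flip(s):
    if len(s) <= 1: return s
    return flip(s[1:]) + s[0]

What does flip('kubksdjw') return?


flip('kubksdjw') = flip('ubksdjw') + 'k'
flip('ubksdjw') = flip('bksdjw') + 'u'
flip('bksdjw') = flip('ksdjw') + 'b'
flip('ksdjw') = flip('sdjw') + 'k'
flip('sdjw') = flip('djw') + 's'
flip('djw') = flip('jw') + 'd'
flip('jw') = flip('w') + 'j'
flip('w') = 'w'  (base case)
Concatenating: 'w' + 'j' + 'd' + 's' + 'k' + 'b' + 'u' + 'k' = 'wjdskbuk'

wjdskbuk


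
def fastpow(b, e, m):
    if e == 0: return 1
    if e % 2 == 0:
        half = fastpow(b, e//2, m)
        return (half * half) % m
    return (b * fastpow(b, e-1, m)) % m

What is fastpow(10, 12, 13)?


fastpow(10, 12, 13): e is even, compute fastpow(10, 6, 13)
  fastpow(10, 6, 13): e is even, compute fastpow(10, 3, 13)
    fastpow(10, 3, 13): e is odd, compute fastpow(10, 2, 13)
      fastpow(10, 2, 13): e is even, compute fastpow(10, 1, 13)
        fastpow(10, 1, 13): e is odd, compute fastpow(10, 0, 13)
          fastpow(10, 0, 13) = 1
        (10 * 1) % 13 = 10
      half=10, (10*10) % 13 = 9
    (10 * 9) % 13 = 12
  half=12, (12*12) % 13 = 1
half=1, (1*1) % 13 = 1

1


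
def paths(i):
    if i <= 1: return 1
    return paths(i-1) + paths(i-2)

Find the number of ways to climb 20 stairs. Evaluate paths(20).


Building up from base cases:
paths(0) = 1
paths(1) = 1
paths(2) = paths(1) + paths(0) = 1 + 1 = 2
paths(3) = paths(2) + paths(1) = 2 + 1 = 3
paths(4) = paths(3) + paths(2) = 3 + 2 = 5
paths(5) = paths(4) + paths(3) = 5 + 3 = 8
paths(6) = paths(5) + paths(4) = 8 + 5 = 13
paths(7) = paths(6) + paths(5) = 13 + 8 = 21
paths(8) = paths(7) + paths(6) = 21 + 13 = 34
paths(9) = paths(8) + paths(7) = 34 + 21 = 55
paths(10) = paths(9) + paths(8) = 55 + 34 = 89
paths(11) = paths(10) + paths(9) = 89 + 55 = 144
paths(12) = paths(11) + paths(10) = 144 + 89 = 233
paths(13) = paths(12) + paths(11) = 233 + 144 = 377
paths(14) = paths(13) + paths(12) = 377 + 233 = 610
paths(15) = paths(14) + paths(13) = 610 + 377 = 987
paths(16) = paths(15) + paths(14) = 987 + 610 = 1597
paths(17) = paths(16) + paths(15) = 1597 + 987 = 2584
paths(18) = paths(17) + paths(16) = 2584 + 1597 = 4181
paths(19) = paths(18) + paths(17) = 4181 + 2584 = 6765
paths(20) = paths(19) + paths(18) = 6765 + 4181 = 10946

10946


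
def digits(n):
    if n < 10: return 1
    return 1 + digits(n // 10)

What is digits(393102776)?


digits(393102776) = 1 + digits(39310277)
digits(39310277) = 1 + digits(3931027)
digits(3931027) = 1 + digits(393102)
digits(393102) = 1 + digits(39310)
digits(39310) = 1 + digits(3931)
digits(3931) = 1 + digits(393)
digits(393) = 1 + digits(39)
digits(39) = 1 + digits(3)
digits(3) = 1  (base case: 3 < 10)
Unwinding: 1 + 1 + 1 + 1 + 1 + 1 + 1 + 1 + 1 = 9

9


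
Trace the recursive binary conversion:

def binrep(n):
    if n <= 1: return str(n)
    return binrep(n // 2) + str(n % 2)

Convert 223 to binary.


binrep(223) = binrep(111) + '1'
binrep(111) = binrep(55) + '1'
binrep(55) = binrep(27) + '1'
binrep(27) = binrep(13) + '1'
binrep(13) = binrep(6) + '1'
binrep(6) = binrep(3) + '0'
binrep(3) = binrep(1) + '1'
binrep(1) = '1'  (base case)
Concatenating: '1' + '1' + '0' + '1' + '1' + '1' + '1' + '1' = '11011111'

11011111


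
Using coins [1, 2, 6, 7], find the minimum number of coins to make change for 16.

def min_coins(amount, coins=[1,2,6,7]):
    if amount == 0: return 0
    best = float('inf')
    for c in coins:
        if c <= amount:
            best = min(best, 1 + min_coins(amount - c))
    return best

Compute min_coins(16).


Building up with DP:
min_coins(0) = 0
min_coins(1) = min(1+min_coins(0)=1+0=1) = 1
min_coins(2) = min(1+min_coins(1)=1+1=2, 1+min_coins(0)=1+0=1) = 1
min_coins(3) = min(1+min_coins(2)=1+1=2, 1+min_coins(1)=1+1=2) = 2
min_coins(4) = min(1+min_coins(3)=1+2=3, 1+min_coins(2)=1+1=2) = 2
min_coins(5) = min(1+min_coins(4)=1+2=3, 1+min_coins(3)=1+2=3) = 3
min_coins(6) = min(1+min_coins(5)=1+3=4, 1+min_coins(4)=1+2=3, 1+min_coins(0)=1+0=1) = 1
min_coins(7) = min(1+min_coins(6)=1+1=2, 1+min_coins(5)=1+3=4, 1+min_coins(1)=1+1=2, 1+min_coins(0)=1+0=1) = 1
min_coins(8) = min(1+min_coins(7)=1+1=2, 1+min_coins(6)=1+1=2, 1+min_coins(2)=1+1=2, 1+min_coins(1)=1+1=2) = 2
min_coins(9) = min(1+min_coins(8)=1+2=3, 1+min_coins(7)=1+1=2, 1+min_coins(3)=1+2=3, 1+min_coins(2)=1+1=2) = 2
min_coins(10) = min(1+min_coins(9)=1+2=3, 1+min_coins(8)=1+2=3, 1+min_coins(4)=1+2=3, 1+min_coins(3)=1+2=3) = 3
min_coins(11) = min(1+min_coins(10)=1+3=4, 1+min_coins(9)=1+2=3, 1+min_coins(5)=1+3=4, 1+min_coins(4)=1+2=3) = 3
min_coins(12) = min(1+min_coins(11)=1+3=4, 1+min_coins(10)=1+3=4, 1+min_coins(6)=1+1=2, 1+min_coins(5)=1+3=4) = 2
min_coins(13) = min(1+min_coins(12)=1+2=3, 1+min_coins(11)=1+3=4, 1+min_coins(7)=1+1=2, 1+min_coins(6)=1+1=2) = 2
min_coins(14) = min(1+min_coins(13)=1+2=3, 1+min_coins(12)=1+2=3, 1+min_coins(8)=1+2=3, 1+min_coins(7)=1+1=2) = 2
min_coins(15) = min(1+min_coins(14)=1+2=3, 1+min_coins(13)=1+2=3, 1+min_coins(9)=1+2=3, 1+min_coins(8)=1+2=3) = 3
min_coins(16) = min(1+min_coins(15)=1+3=4, 1+min_coins(14)=1+2=3, 1+min_coins(10)=1+3=4, 1+min_coins(9)=1+2=3) = 3

3


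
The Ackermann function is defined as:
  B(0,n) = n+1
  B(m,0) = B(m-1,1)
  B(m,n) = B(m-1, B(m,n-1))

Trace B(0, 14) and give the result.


B(0, 14) = 15
Result: B(0, 14) = 15

15


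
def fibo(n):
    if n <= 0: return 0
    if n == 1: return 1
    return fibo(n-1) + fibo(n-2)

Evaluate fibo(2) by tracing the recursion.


Computing fibo(2) bottom-up:
fibo(0) = 0
fibo(1) = 1
fibo(2) = fibo(1) + fibo(0) = 1 + 0 = 1

1


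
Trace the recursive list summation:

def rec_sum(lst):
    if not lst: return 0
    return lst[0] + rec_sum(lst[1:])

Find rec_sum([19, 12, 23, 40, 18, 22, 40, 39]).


rec_sum([19, 12, 23, 40, 18, 22, 40, 39]) = 19 + rec_sum([12, 23, 40, 18, 22, 40, 39])
rec_sum([12, 23, 40, 18, 22, 40, 39]) = 12 + rec_sum([23, 40, 18, 22, 40, 39])
rec_sum([23, 40, 18, 22, 40, 39]) = 23 + rec_sum([40, 18, 22, 40, 39])
rec_sum([40, 18, 22, 40, 39]) = 40 + rec_sum([18, 22, 40, 39])
rec_sum([18, 22, 40, 39]) = 18 + rec_sum([22, 40, 39])
rec_sum([22, 40, 39]) = 22 + rec_sum([40, 39])
rec_sum([40, 39]) = 40 + rec_sum([39])
rec_sum([39]) = 39 + rec_sum([])
rec_sum([]) = 0  (base case)
Total: 19 + 12 + 23 + 40 + 18 + 22 + 40 + 39 + 0 = 213

213


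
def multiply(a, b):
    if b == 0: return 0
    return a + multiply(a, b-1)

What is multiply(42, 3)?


multiply(42, 3) = 42 + multiply(42, 2)
multiply(42, 2) = 42 + multiply(42, 1)
multiply(42, 1) = 42 + multiply(42, 0)
multiply(42, 0) = 0  (base case)
Total: 42 + 42 + 42 + 0 = 126

126


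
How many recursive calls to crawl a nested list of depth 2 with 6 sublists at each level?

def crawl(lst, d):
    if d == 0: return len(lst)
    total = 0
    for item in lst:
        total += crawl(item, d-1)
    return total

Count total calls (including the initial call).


At depth 0 (root): 1 call
At depth 1: each of 1 parents calls crawl on 6 children = 6 calls
At depth 2: each of 6 parents calls crawl on 6 children = 36 calls
Total: 1 + 6 + 36 = 43

43


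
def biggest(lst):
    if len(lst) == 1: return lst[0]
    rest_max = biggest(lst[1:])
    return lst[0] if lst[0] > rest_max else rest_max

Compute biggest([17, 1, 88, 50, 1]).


biggest([17, 1, 88, 50, 1]): compare 17 with biggest([1, 88, 50, 1])
biggest([1, 88, 50, 1]): compare 1 with biggest([88, 50, 1])
biggest([88, 50, 1]): compare 88 with biggest([50, 1])
biggest([50, 1]): compare 50 with biggest([1])
biggest([1]) = 1  (base case)
Compare 50 with 1 -> 50
Compare 88 with 50 -> 88
Compare 1 with 88 -> 88
Compare 17 with 88 -> 88

88


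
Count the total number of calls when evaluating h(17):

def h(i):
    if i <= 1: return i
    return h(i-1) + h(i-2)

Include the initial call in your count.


Let C(n) = total calls for h(n)
C(0) = 1, C(1) = 1
C(2) = 1 + C(1) + C(0) = 1 + 1 + 1 = 3
C(3) = 1 + C(2) + C(1) = 1 + 3 + 1 = 5
C(4) = 1 + C(3) + C(2) = 1 + 5 + 3 = 9
C(5) = 1 + C(4) + C(3) = 1 + 9 + 5 = 15
C(6) = 1 + C(5) + C(4) = 1 + 15 + 9 = 25
C(7) = 1 + C(6) + C(5) = 1 + 25 + 15 = 41
C(8) = 1 + C(7) + C(6) = 1 + 41 + 25 = 67
C(9) = 1 + C(8) + C(7) = 1 + 67 + 41 = 109
C(10) = 1 + C(9) + C(8) = 1 + 109 + 67 = 177
C(11) = 1 + C(10) + C(9) = 1 + 177 + 109 = 287
C(12) = 1 + C(11) + C(10) = 1 + 287 + 177 = 465
C(13) = 1 + C(12) + C(11) = 1 + 465 + 287 = 753
C(14) = 1 + C(13) + C(12) = 1 + 753 + 465 = 1219
C(15) = 1 + C(14) + C(13) = 1 + 1219 + 753 = 1973
C(16) = 1 + C(15) + C(14) = 1 + 1973 + 1219 = 3193
C(17) = 1 + C(16) + C(15) = 1 + 3193 + 1973 = 5167

5167


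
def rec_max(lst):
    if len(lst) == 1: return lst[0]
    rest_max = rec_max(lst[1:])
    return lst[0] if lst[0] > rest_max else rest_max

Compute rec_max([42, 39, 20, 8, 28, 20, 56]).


rec_max([42, 39, 20, 8, 28, 20, 56]): compare 42 with rec_max([39, 20, 8, 28, 20, 56])
rec_max([39, 20, 8, 28, 20, 56]): compare 39 with rec_max([20, 8, 28, 20, 56])
rec_max([20, 8, 28, 20, 56]): compare 20 with rec_max([8, 28, 20, 56])
rec_max([8, 28, 20, 56]): compare 8 with rec_max([28, 20, 56])
rec_max([28, 20, 56]): compare 28 with rec_max([20, 56])
rec_max([20, 56]): compare 20 with rec_max([56])
rec_max([56]) = 56  (base case)
Compare 20 with 56 -> 56
Compare 28 with 56 -> 56
Compare 8 with 56 -> 56
Compare 20 with 56 -> 56
Compare 39 with 56 -> 56
Compare 42 with 56 -> 56

56


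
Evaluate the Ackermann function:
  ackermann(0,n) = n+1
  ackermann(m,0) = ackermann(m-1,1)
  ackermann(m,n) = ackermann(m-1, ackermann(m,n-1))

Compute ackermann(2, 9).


ackermann(2, 9) = ackermann(1, ackermann(2, 8))
  ackermann(2, 8) = ackermann(1, ackermann(2, 7))
    ackermann(2, 7) = ackermann(1, ackermann(2, 6))
      ackermann(2, 6) = ackermann(1, ackermann(2, 5))
        ackermann(2, 5) = ackermann(1, ackermann(2, 4))
          ackermann(2, 4) = ackermann(1, ackermann(2, 3))
          ackermann(2, 3) = ackermann(1, ackermann(2, 2))
          ackermann(2, 2) = ackermann(1, ackermann(2, 1))
          ackermann(2, 1) = ackermann(1, ackermann(2, 0))
          ackermann(2, 0) = ackermann(1, 1)
          ackermann(1, 1) = ackermann(0, ackermann(1, 0))
          ackermann(1, 0) = ackermann(0, 1)
          ackermann(0, 1) = 2
            = ackermann(0, 2)
          ackermann(0, 2) = 3
            = ackermann(1, 3)
          ackermann(1, 3) = ackermann(0, ackermann(1, 2))
          ackermann(1, 2) = ackermann(0, ackermann(1, 1))
          ackermann(1, 1) = ackermann(0, ackermann(1, 0))
          ackermann(1, 0) = ackermann(0, 1)
          ackermann(0, 1) = 2
            = ackermann(0, 2)
          ackermann(0, 2) = 3
            = ackermann(0, 3)
          ackermann(0, 3) = 4
... (trace truncated)
Result: ackermann(2, 9) = 21

21


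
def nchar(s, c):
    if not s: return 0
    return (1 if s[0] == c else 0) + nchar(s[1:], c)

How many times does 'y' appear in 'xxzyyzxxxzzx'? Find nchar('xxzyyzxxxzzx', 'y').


s[0]='x' != 'y' -> 0
s[0]='x' != 'y' -> 0
s[0]='z' != 'y' -> 0
s[0]='y' == 'y' -> 1
s[0]='y' == 'y' -> 1
s[0]='z' != 'y' -> 0
s[0]='x' != 'y' -> 0
s[0]='x' != 'y' -> 0
s[0]='x' != 'y' -> 0
s[0]='z' != 'y' -> 0
s[0]='z' != 'y' -> 0
s[0]='x' != 'y' -> 0
Sum: 0 + 0 + 0 + 1 + 1 + 0 + 0 + 0 + 0 + 0 + 0 + 0 = 2

2


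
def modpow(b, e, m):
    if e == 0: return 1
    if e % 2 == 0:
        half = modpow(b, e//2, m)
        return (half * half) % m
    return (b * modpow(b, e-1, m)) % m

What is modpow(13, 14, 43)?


modpow(13, 14, 43): e is even, compute modpow(13, 7, 43)
  modpow(13, 7, 43): e is odd, compute modpow(13, 6, 43)
    modpow(13, 6, 43): e is even, compute modpow(13, 3, 43)
      modpow(13, 3, 43): e is odd, compute modpow(13, 2, 43)
        modpow(13, 2, 43): e is even, compute modpow(13, 1, 43)
          modpow(13, 1, 43): e is odd, compute modpow(13, 0, 43)
          modpow(13, 0, 43) = 1
          (13 * 1) % 43 = 13
        half=13, (13*13) % 43 = 40
      (13 * 40) % 43 = 4
    half=4, (4*4) % 43 = 16
  (13 * 16) % 43 = 36
half=36, (36*36) % 43 = 6

6


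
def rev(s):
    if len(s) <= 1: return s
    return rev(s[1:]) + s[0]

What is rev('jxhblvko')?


rev('jxhblvko') = rev('xhblvko') + 'j'
rev('xhblvko') = rev('hblvko') + 'x'
rev('hblvko') = rev('blvko') + 'h'
rev('blvko') = rev('lvko') + 'b'
rev('lvko') = rev('vko') + 'l'
rev('vko') = rev('ko') + 'v'
rev('ko') = rev('o') + 'k'
rev('o') = 'o'  (base case)
Concatenating: 'o' + 'k' + 'v' + 'l' + 'b' + 'h' + 'x' + 'j' = 'okvlbhxj'

okvlbhxj


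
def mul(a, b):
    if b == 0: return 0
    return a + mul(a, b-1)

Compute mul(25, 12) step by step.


mul(25, 12) = 25 + mul(25, 11)
mul(25, 11) = 25 + mul(25, 10)
mul(25, 10) = 25 + mul(25, 9)
mul(25, 9) = 25 + mul(25, 8)
mul(25, 8) = 25 + mul(25, 7)
mul(25, 7) = 25 + mul(25, 6)
mul(25, 6) = 25 + mul(25, 5)
mul(25, 5) = 25 + mul(25, 4)
mul(25, 4) = 25 + mul(25, 3)
mul(25, 3) = 25 + mul(25, 2)
mul(25, 2) = 25 + mul(25, 1)
mul(25, 1) = 25 + mul(25, 0)
mul(25, 0) = 0  (base case)
Total: 25 + 25 + 25 + 25 + 25 + 25 + 25 + 25 + 25 + 25 + 25 + 25 + 0 = 300

300


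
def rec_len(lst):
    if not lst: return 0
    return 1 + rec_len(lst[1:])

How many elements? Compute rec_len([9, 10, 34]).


rec_len([9, 10, 34]) = 1 + rec_len([10, 34])
rec_len([10, 34]) = 1 + rec_len([34])
rec_len([34]) = 1 + rec_len([])
rec_len([]) = 0  (base case)
Unwinding: 1 + 1 + 1 + 0 = 3

3


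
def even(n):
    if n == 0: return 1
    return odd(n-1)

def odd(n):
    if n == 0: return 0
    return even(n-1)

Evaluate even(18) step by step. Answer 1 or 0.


even(18) = odd(17)
odd(17) = even(16)
even(16) = odd(15)
odd(15) = even(14)
even(14) = odd(13)
odd(13) = even(12)
even(12) = odd(11)
odd(11) = even(10)
even(10) = odd(9)
odd(9) = even(8)
even(8) = odd(7)
odd(7) = even(6)
even(6) = odd(5)
odd(5) = even(4)
even(4) = odd(3)
odd(3) = even(2)
even(2) = odd(1)
odd(1) = even(0)
even(0) = 1  (base case)
Result: 1

1


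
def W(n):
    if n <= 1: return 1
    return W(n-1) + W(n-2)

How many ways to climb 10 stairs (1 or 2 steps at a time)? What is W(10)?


Building up from base cases:
W(0) = 1
W(1) = 1
W(2) = W(1) + W(0) = 1 + 1 = 2
W(3) = W(2) + W(1) = 2 + 1 = 3
W(4) = W(3) + W(2) = 3 + 2 = 5
W(5) = W(4) + W(3) = 5 + 3 = 8
W(6) = W(5) + W(4) = 8 + 5 = 13
W(7) = W(6) + W(5) = 13 + 8 = 21
W(8) = W(7) + W(6) = 21 + 13 = 34
W(9) = W(8) + W(7) = 34 + 21 = 55
W(10) = W(9) + W(8) = 55 + 34 = 89

89


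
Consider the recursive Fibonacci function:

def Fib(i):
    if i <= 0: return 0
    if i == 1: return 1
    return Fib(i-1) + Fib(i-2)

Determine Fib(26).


Computing Fib(26) bottom-up:
Fib(0) = 0
Fib(1) = 1
Fib(2) = Fib(1) + Fib(0) = 1 + 0 = 1
Fib(3) = Fib(2) + Fib(1) = 1 + 1 = 2
Fib(4) = Fib(3) + Fib(2) = 2 + 1 = 3
Fib(5) = Fib(4) + Fib(3) = 3 + 2 = 5
Fib(6) = Fib(5) + Fib(4) = 5 + 3 = 8
Fib(7) = Fib(6) + Fib(5) = 8 + 5 = 13
Fib(8) = Fib(7) + Fib(6) = 13 + 8 = 21
Fib(9) = Fib(8) + Fib(7) = 21 + 13 = 34
Fib(10) = Fib(9) + Fib(8) = 34 + 21 = 55
Fib(11) = Fib(10) + Fib(9) = 55 + 34 = 89
Fib(12) = Fib(11) + Fib(10) = 89 + 55 = 144
Fib(13) = Fib(12) + Fib(11) = 144 + 89 = 233
Fib(14) = Fib(13) + Fib(12) = 233 + 144 = 377
Fib(15) = Fib(14) + Fib(13) = 377 + 233 = 610
Fib(16) = Fib(15) + Fib(14) = 610 + 377 = 987
Fib(17) = Fib(16) + Fib(15) = 987 + 610 = 1597
Fib(18) = Fib(17) + Fib(16) = 1597 + 987 = 2584
Fib(19) = Fib(18) + Fib(17) = 2584 + 1597 = 4181
Fib(20) = Fib(19) + Fib(18) = 4181 + 2584 = 6765
Fib(21) = Fib(20) + Fib(19) = 6765 + 4181 = 10946
Fib(22) = Fib(21) + Fib(20) = 10946 + 6765 = 17711
Fib(23) = Fib(22) + Fib(21) = 17711 + 10946 = 28657
Fib(24) = Fib(23) + Fib(22) = 28657 + 17711 = 46368
Fib(25) = Fib(24) + Fib(23) = 46368 + 28657 = 75025
Fib(26) = Fib(25) + Fib(24) = 75025 + 46368 = 121393

121393


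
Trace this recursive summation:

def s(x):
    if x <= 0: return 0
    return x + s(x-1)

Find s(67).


s(67)
= 67 + 66 + 65 + 64 + 63 + 62 + 61 + 60 + 59 + 58 + 57 + 56 + 55 + 54 + 53 + 52 + 51 + 50 + 49 + 48 + 47 + 46 + 45 + 44 + 43 + 42 + 41 + 40 + 39 + 38 + 37 + 36 + 35 + 34 + 33 + 32 + 31 + 30 + 29 + 28 + 27 + 26 + 25 + 24 + 23 + 22 + 21 + 20 + 19 + 18 + 17 + 16 + 15 + 14 + 13 + 12 + 11 + 10 + 9 + 8 + 7 + 6 + 5 + 4 + 3 + 2 + 1 + s(0)
= 67 + 66 + 65 + 64 + 63 + 62 + 61 + 60 + 59 + 58 + 57 + 56 + 55 + 54 + 53 + 52 + 51 + 50 + 49 + 48 + 47 + 46 + 45 + 44 + 43 + 42 + 41 + 40 + 39 + 38 + 37 + 36 + 35 + 34 + 33 + 32 + 31 + 30 + 29 + 28 + 27 + 26 + 25 + 24 + 23 + 22 + 21 + 20 + 19 + 18 + 17 + 16 + 15 + 14 + 13 + 12 + 11 + 10 + 9 + 8 + 7 + 6 + 5 + 4 + 3 + 2 + 1 + 0
= 2278

2278


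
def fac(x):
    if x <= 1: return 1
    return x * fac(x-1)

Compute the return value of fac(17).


fac(17)
= 17 * fac(16)
= 17 * 16 * fac(15)
= 17 * 16 * 15 * fac(14)
= 17 * 16 * 15 * 14 * fac(13)
= 17 * 16 * 15 * 14 * 13 * fac(12)
= 17 * 16 * 15 * 14 * 13 * 12 * fac(11)
= 17 * 16 * 15 * 14 * 13 * 12 * 11 * fac(10)
= 17 * 16 * 15 * 14 * 13 * 12 * 11 * 10 * fac(9)
= 17 * 16 * 15 * 14 * 13 * 12 * 11 * 10 * 9 * fac(8)
= 17 * 16 * 15 * 14 * 13 * 12 * 11 * 10 * 9 * 8 * fac(7)
= 17 * 16 * 15 * 14 * 13 * 12 * 11 * 10 * 9 * 8 * 7 * fac(6)
= 17 * 16 * 15 * 14 * 13 * 12 * 11 * 10 * 9 * 8 * 7 * 6 * fac(5)
= 17 * 16 * 15 * 14 * 13 * 12 * 11 * 10 * 9 * 8 * 7 * 6 * 5 * fac(4)
= 17 * 16 * 15 * 14 * 13 * 12 * 11 * 10 * 9 * 8 * 7 * 6 * 5 * 4 * fac(3)
= 17 * 16 * 15 * 14 * 13 * 12 * 11 * 10 * 9 * 8 * 7 * 6 * 5 * 4 * 3 * fac(2)
= 17 * 16 * 15 * 14 * 13 * 12 * 11 * 10 * 9 * 8 * 7 * 6 * 5 * 4 * 3 * 2 * fac(1)
= 17 * 16 * 15 * 14 * 13 * 12 * 11 * 10 * 9 * 8 * 7 * 6 * 5 * 4 * 3 * 2 * 1
= 355687428096000

355687428096000


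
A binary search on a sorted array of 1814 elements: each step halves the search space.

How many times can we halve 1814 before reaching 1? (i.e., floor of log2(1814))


1814 / 2 = 907
907 / 2 = 453
453 / 2 = 226
226 / 2 = 113
113 / 2 = 56
56 / 2 = 28
28 / 2 = 14
14 / 2 = 7
7 / 2 = 3
3 / 2 = 1
Reached 1 after 10 halvings

10


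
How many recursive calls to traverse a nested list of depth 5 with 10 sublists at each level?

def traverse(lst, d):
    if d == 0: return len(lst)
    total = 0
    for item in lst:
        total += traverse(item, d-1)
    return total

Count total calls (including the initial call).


At depth 0 (root): 1 call
At depth 1: each of 1 parents calls traverse on 10 children = 10 calls
At depth 2: each of 10 parents calls traverse on 10 children = 100 calls
At depth 3: each of 100 parents calls traverse on 10 children = 1000 calls
At depth 4: each of 1000 parents calls traverse on 10 children = 10000 calls
At depth 5: each of 10000 parents calls traverse on 10 children = 100000 calls
Total: 1 + 10 + 100 + 1000 + 10000 + 100000 = 111111

111111


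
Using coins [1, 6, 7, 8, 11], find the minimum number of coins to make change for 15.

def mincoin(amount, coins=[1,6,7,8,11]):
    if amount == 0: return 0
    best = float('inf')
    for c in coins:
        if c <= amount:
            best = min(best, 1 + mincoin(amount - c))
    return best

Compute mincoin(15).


Building up with DP:
mincoin(0) = 0
mincoin(1) = min(1+mincoin(0)=1+0=1) = 1
mincoin(2) = min(1+mincoin(1)=1+1=2) = 2
mincoin(3) = min(1+mincoin(2)=1+2=3) = 3
mincoin(4) = min(1+mincoin(3)=1+3=4) = 4
mincoin(5) = min(1+mincoin(4)=1+4=5) = 5
mincoin(6) = min(1+mincoin(5)=1+5=6, 1+mincoin(0)=1+0=1) = 1
mincoin(7) = min(1+mincoin(6)=1+1=2, 1+mincoin(1)=1+1=2, 1+mincoin(0)=1+0=1) = 1
mincoin(8) = min(1+mincoin(7)=1+1=2, 1+mincoin(2)=1+2=3, 1+mincoin(1)=1+1=2, 1+mincoin(0)=1+0=1) = 1
mincoin(9) = min(1+mincoin(8)=1+1=2, 1+mincoin(3)=1+3=4, 1+mincoin(2)=1+2=3, 1+mincoin(1)=1+1=2) = 2
mincoin(10) = min(1+mincoin(9)=1+2=3, 1+mincoin(4)=1+4=5, 1+mincoin(3)=1+3=4, 1+mincoin(2)=1+2=3) = 3
mincoin(11) = min(1+mincoin(10)=1+3=4, 1+mincoin(5)=1+5=6, 1+mincoin(4)=1+4=5, 1+mincoin(3)=1+3=4, 1+mincoin(0)=1+0=1) = 1
mincoin(12) = min(1+mincoin(11)=1+1=2, 1+mincoin(6)=1+1=2, 1+mincoin(5)=1+5=6, 1+mincoin(4)=1+4=5, 1+mincoin(1)=1+1=2) = 2
mincoin(13) = min(1+mincoin(12)=1+2=3, 1+mincoin(7)=1+1=2, 1+mincoin(6)=1+1=2, 1+mincoin(5)=1+5=6, 1+mincoin(2)=1+2=3) = 2
mincoin(14) = min(1+mincoin(13)=1+2=3, 1+mincoin(8)=1+1=2, 1+mincoin(7)=1+1=2, 1+mincoin(6)=1+1=2, 1+mincoin(3)=1+3=4) = 2
mincoin(15) = min(1+mincoin(14)=1+2=3, 1+mincoin(9)=1+2=3, 1+mincoin(8)=1+1=2, 1+mincoin(7)=1+1=2, 1+mincoin(4)=1+4=5) = 2

2


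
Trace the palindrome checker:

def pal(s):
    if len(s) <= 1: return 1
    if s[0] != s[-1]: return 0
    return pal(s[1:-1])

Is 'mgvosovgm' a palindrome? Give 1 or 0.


pal('mgvosovgm'): s[0]='m' == s[-1]='m' -> check pal('gvosovg')
pal('gvosovg'): s[0]='g' == s[-1]='g' -> check pal('vosov')
pal('vosov'): s[0]='v' == s[-1]='v' -> check pal('oso')
pal('oso'): s[0]='o' == s[-1]='o' -> check pal('s')
pal('s'): len <= 1 -> return 1  (base case)
Result: 1 (palindrome)

1


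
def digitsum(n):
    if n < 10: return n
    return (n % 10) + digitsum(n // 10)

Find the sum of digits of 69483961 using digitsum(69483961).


digitsum(69483961) = 1 + digitsum(6948396)
digitsum(6948396) = 6 + digitsum(694839)
digitsum(694839) = 9 + digitsum(69483)
digitsum(69483) = 3 + digitsum(6948)
digitsum(6948) = 8 + digitsum(694)
digitsum(694) = 4 + digitsum(69)
digitsum(69) = 9 + digitsum(6)
digitsum(6) = 6  (base case)
Total: 1 + 6 + 9 + 3 + 8 + 4 + 9 + 6 = 46

46


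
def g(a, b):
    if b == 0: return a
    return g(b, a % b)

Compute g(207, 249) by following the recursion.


g(207, 249) = g(249, 207)
g(249, 207) = g(207, 42)
g(207, 42) = g(42, 39)
g(42, 39) = g(39, 3)
g(39, 3) = g(3, 0)
g(3, 0) = 3  (base case)

3


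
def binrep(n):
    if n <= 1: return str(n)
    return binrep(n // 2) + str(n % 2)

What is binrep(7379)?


binrep(7379) = binrep(3689) + '1'
binrep(3689) = binrep(1844) + '1'
binrep(1844) = binrep(922) + '0'
binrep(922) = binrep(461) + '0'
binrep(461) = binrep(230) + '1'
binrep(230) = binrep(115) + '0'
binrep(115) = binrep(57) + '1'
binrep(57) = binrep(28) + '1'
binrep(28) = binrep(14) + '0'
binrep(14) = binrep(7) + '0'
binrep(7) = binrep(3) + '1'
binrep(3) = binrep(1) + '1'
binrep(1) = '1'  (base case)
Concatenating: '1' + '1' + '1' + '0' + '0' + '1' + '1' + '0' + '1' + '0' + '0' + '1' + '1' = '1110011010011'

1110011010011


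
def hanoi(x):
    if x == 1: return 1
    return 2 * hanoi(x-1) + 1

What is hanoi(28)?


hanoi(28) = 2 * hanoi(27) + 1
hanoi(27) = 2 * hanoi(26) + 1
hanoi(26) = 2 * hanoi(25) + 1
hanoi(25) = 2 * hanoi(24) + 1
hanoi(24) = 2 * hanoi(23) + 1
hanoi(23) = 2 * hanoi(22) + 1
hanoi(22) = 2 * hanoi(21) + 1
hanoi(21) = 2 * hanoi(20) + 1
hanoi(20) = 2 * hanoi(19) + 1
hanoi(19) = 2 * hanoi(18) + 1
hanoi(18) = 2 * hanoi(17) + 1
hanoi(17) = 2 * hanoi(16) + 1
hanoi(16) = 2 * hanoi(15) + 1
hanoi(15) = 2 * hanoi(14) + 1
hanoi(14) = 2 * hanoi(13) + 1
hanoi(13) = 2 * hanoi(12) + 1
hanoi(12) = 2 * hanoi(11) + 1
hanoi(11) = 2 * hanoi(10) + 1
hanoi(10) = 2 * hanoi(9) + 1
hanoi(9) = 2 * hanoi(8) + 1
hanoi(8) = 2 * hanoi(7) + 1
hanoi(7) = 2 * hanoi(6) + 1
hanoi(6) = 2 * hanoi(5) + 1
hanoi(5) = 2 * hanoi(4) + 1
hanoi(4) = 2 * hanoi(3) + 1
hanoi(3) = 2 * hanoi(2) + 1
hanoi(2) = 2 * hanoi(1) + 1
hanoi(1) = 1  (base case)
hanoi(2) = 2 * 1 + 1 = 3
hanoi(3) = 2 * 3 + 1 = 7
hanoi(4) = 2 * 7 + 1 = 15
hanoi(5) = 2 * 15 + 1 = 31
hanoi(6) = 2 * 31 + 1 = 63
hanoi(7) = 2 * 63 + 1 = 127
hanoi(8) = 2 * 127 + 1 = 255
hanoi(9) = 2 * 255 + 1 = 511
hanoi(10) = 2 * 511 + 1 = 1023
hanoi(11) = 2 * 1023 + 1 = 2047
hanoi(12) = 2 * 2047 + 1 = 4095
hanoi(13) = 2 * 4095 + 1 = 8191
hanoi(14) = 2 * 8191 + 1 = 16383
hanoi(15) = 2 * 16383 + 1 = 32767
hanoi(16) = 2 * 32767 + 1 = 65535
hanoi(17) = 2 * 65535 + 1 = 131071
hanoi(18) = 2 * 131071 + 1 = 262143
hanoi(19) = 2 * 262143 + 1 = 524287
hanoi(20) = 2 * 524287 + 1 = 1048575
hanoi(21) = 2 * 1048575 + 1 = 2097151
hanoi(22) = 2 * 2097151 + 1 = 4194303
hanoi(23) = 2 * 4194303 + 1 = 8388607
hanoi(24) = 2 * 8388607 + 1 = 16777215
hanoi(25) = 2 * 16777215 + 1 = 33554431
hanoi(26) = 2 * 33554431 + 1 = 67108863
hanoi(27) = 2 * 67108863 + 1 = 134217727
hanoi(28) = 2 * 134217727 + 1 = 268435455

268435455


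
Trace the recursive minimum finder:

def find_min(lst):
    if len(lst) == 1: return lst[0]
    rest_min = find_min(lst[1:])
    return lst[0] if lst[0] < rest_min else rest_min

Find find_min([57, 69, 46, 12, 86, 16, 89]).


find_min([57, 69, 46, 12, 86, 16, 89]): compare 57 with find_min([69, 46, 12, 86, 16, 89])
find_min([69, 46, 12, 86, 16, 89]): compare 69 with find_min([46, 12, 86, 16, 89])
find_min([46, 12, 86, 16, 89]): compare 46 with find_min([12, 86, 16, 89])
find_min([12, 86, 16, 89]): compare 12 with find_min([86, 16, 89])
find_min([86, 16, 89]): compare 86 with find_min([16, 89])
find_min([16, 89]): compare 16 with find_min([89])
find_min([89]) = 89  (base case)
Compare 16 with 89 -> 16
Compare 86 with 16 -> 16
Compare 12 with 16 -> 12
Compare 46 with 12 -> 12
Compare 69 with 12 -> 12
Compare 57 with 12 -> 12

12


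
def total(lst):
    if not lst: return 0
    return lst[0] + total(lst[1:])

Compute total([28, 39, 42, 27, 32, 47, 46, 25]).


total([28, 39, 42, 27, 32, 47, 46, 25]) = 28 + total([39, 42, 27, 32, 47, 46, 25])
total([39, 42, 27, 32, 47, 46, 25]) = 39 + total([42, 27, 32, 47, 46, 25])
total([42, 27, 32, 47, 46, 25]) = 42 + total([27, 32, 47, 46, 25])
total([27, 32, 47, 46, 25]) = 27 + total([32, 47, 46, 25])
total([32, 47, 46, 25]) = 32 + total([47, 46, 25])
total([47, 46, 25]) = 47 + total([46, 25])
total([46, 25]) = 46 + total([25])
total([25]) = 25 + total([])
total([]) = 0  (base case)
Total: 28 + 39 + 42 + 27 + 32 + 47 + 46 + 25 + 0 = 286

286


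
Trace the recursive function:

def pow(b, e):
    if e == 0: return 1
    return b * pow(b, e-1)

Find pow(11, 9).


pow(11, 9)
= 11 * pow(11, 8)
= 11 * 11 * pow(11, 7)
= 11 * 11 * 11 * pow(11, 6)
= 11 * 11 * 11 * 11 * pow(11, 5)
= 11 * 11 * 11 * 11 * 11 * pow(11, 4)
= 11 * 11 * 11 * 11 * 11 * 11 * pow(11, 3)
= 11 * 11 * 11 * 11 * 11 * 11 * 11 * pow(11, 2)
= 11 * 11 * 11 * 11 * 11 * 11 * 11 * 11 * pow(11, 1)
= 11 * 11 * 11 * 11 * 11 * 11 * 11 * 11 * 11 * pow(11, 0)
= 11 * 11 * 11 * 11 * 11 * 11 * 11 * 11 * 11 * 1
= 2357947691

2357947691


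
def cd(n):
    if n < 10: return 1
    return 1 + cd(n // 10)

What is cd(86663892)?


cd(86663892) = 1 + cd(8666389)
cd(8666389) = 1 + cd(866638)
cd(866638) = 1 + cd(86663)
cd(86663) = 1 + cd(8666)
cd(8666) = 1 + cd(866)
cd(866) = 1 + cd(86)
cd(86) = 1 + cd(8)
cd(8) = 1  (base case: 8 < 10)
Unwinding: 1 + 1 + 1 + 1 + 1 + 1 + 1 + 1 = 8

8


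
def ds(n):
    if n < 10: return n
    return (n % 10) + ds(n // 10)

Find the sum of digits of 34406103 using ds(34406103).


ds(34406103) = 3 + ds(3440610)
ds(3440610) = 0 + ds(344061)
ds(344061) = 1 + ds(34406)
ds(34406) = 6 + ds(3440)
ds(3440) = 0 + ds(344)
ds(344) = 4 + ds(34)
ds(34) = 4 + ds(3)
ds(3) = 3  (base case)
Total: 3 + 0 + 1 + 6 + 0 + 4 + 4 + 3 = 21

21


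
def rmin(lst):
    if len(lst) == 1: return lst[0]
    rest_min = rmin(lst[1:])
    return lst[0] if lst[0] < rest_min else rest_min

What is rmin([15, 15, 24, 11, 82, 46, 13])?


rmin([15, 15, 24, 11, 82, 46, 13]): compare 15 with rmin([15, 24, 11, 82, 46, 13])
rmin([15, 24, 11, 82, 46, 13]): compare 15 with rmin([24, 11, 82, 46, 13])
rmin([24, 11, 82, 46, 13]): compare 24 with rmin([11, 82, 46, 13])
rmin([11, 82, 46, 13]): compare 11 with rmin([82, 46, 13])
rmin([82, 46, 13]): compare 82 with rmin([46, 13])
rmin([46, 13]): compare 46 with rmin([13])
rmin([13]) = 13  (base case)
Compare 46 with 13 -> 13
Compare 82 with 13 -> 13
Compare 11 with 13 -> 11
Compare 24 with 11 -> 11
Compare 15 with 11 -> 11
Compare 15 with 11 -> 11

11


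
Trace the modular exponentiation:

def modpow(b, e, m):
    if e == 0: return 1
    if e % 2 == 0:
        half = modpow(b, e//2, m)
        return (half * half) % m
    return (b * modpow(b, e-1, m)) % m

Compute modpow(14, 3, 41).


modpow(14, 3, 41): e is odd, compute modpow(14, 2, 41)
  modpow(14, 2, 41): e is even, compute modpow(14, 1, 41)
    modpow(14, 1, 41): e is odd, compute modpow(14, 0, 41)
      modpow(14, 0, 41) = 1
    (14 * 1) % 41 = 14
  half=14, (14*14) % 41 = 32
(14 * 32) % 41 = 38

38


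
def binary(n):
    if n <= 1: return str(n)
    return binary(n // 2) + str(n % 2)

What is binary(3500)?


binary(3500) = binary(1750) + '0'
binary(1750) = binary(875) + '0'
binary(875) = binary(437) + '1'
binary(437) = binary(218) + '1'
binary(218) = binary(109) + '0'
binary(109) = binary(54) + '1'
binary(54) = binary(27) + '0'
binary(27) = binary(13) + '1'
binary(13) = binary(6) + '1'
binary(6) = binary(3) + '0'
binary(3) = binary(1) + '1'
binary(1) = '1'  (base case)
Concatenating: '1' + '1' + '0' + '1' + '1' + '0' + '1' + '0' + '1' + '1' + '0' + '0' = '110110101100'

110110101100


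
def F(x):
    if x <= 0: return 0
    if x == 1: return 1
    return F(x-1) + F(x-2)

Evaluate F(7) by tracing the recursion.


Computing F(7) bottom-up:
F(0) = 0
F(1) = 1
F(2) = F(1) + F(0) = 1 + 0 = 1
F(3) = F(2) + F(1) = 1 + 1 = 2
F(4) = F(3) + F(2) = 2 + 1 = 3
F(5) = F(4) + F(3) = 3 + 2 = 5
F(6) = F(5) + F(4) = 5 + 3 = 8
F(7) = F(6) + F(5) = 8 + 5 = 13

13


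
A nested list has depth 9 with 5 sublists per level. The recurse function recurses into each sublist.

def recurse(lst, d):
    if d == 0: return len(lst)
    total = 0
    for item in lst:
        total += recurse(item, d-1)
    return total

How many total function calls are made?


At depth 0 (root): 1 call
At depth 1: each of 1 parents calls recurse on 5 children = 5 calls
At depth 2: each of 5 parents calls recurse on 5 children = 25 calls
At depth 3: each of 25 parents calls recurse on 5 children = 125 calls
At depth 4: each of 125 parents calls recurse on 5 children = 625 calls
At depth 5: each of 625 parents calls recurse on 5 children = 3125 calls
At depth 6: each of 3125 parents calls recurse on 5 children = 15625 calls
At depth 7: each of 15625 parents calls recurse on 5 children = 78125 calls
At depth 8: each of 78125 parents calls recurse on 5 children = 390625 calls
At depth 9: each of 390625 parents calls recurse on 5 children = 1953125 calls
Total: 1 + 5 + 25 + 125 + 625 + 3125 + 15625 + 78125 + 390625 + 1953125 = 2441406

2441406


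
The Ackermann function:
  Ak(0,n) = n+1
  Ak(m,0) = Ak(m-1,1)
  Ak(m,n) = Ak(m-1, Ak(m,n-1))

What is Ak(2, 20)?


Ak(2, 20) = Ak(1, Ak(2, 19))
  Ak(2, 19) = Ak(1, Ak(2, 18))
    Ak(2, 18) = Ak(1, Ak(2, 17))
      Ak(2, 17) = Ak(1, Ak(2, 16))
        Ak(2, 16) = Ak(1, Ak(2, 15))
          Ak(2, 15) = Ak(1, Ak(2, 14))
          Ak(2, 14) = Ak(1, Ak(2, 13))
          Ak(2, 13) = Ak(1, Ak(2, 12))
          Ak(2, 12) = Ak(1, Ak(2, 11))
          Ak(2, 11) = Ak(1, Ak(2, 10))
          Ak(2, 10) = Ak(1, Ak(2, 9))
          Ak(2, 9) = Ak(1, Ak(2, 8))
          Ak(2, 8) = Ak(1, Ak(2, 7))
          Ak(2, 7) = Ak(1, Ak(2, 6))
          Ak(2, 6) = Ak(1, Ak(2, 5))
          Ak(2, 5) = Ak(1, Ak(2, 4))
          Ak(2, 4) = Ak(1, Ak(2, 3))
          Ak(2, 3) = Ak(1, Ak(2, 2))
          Ak(2, 2) = Ak(1, Ak(2, 1))
          Ak(2, 1) = Ak(1, Ak(2, 0))
          Ak(2, 0) = Ak(1, 1)
          Ak(1, 1) = Ak(0, Ak(1, 0))
          Ak(1, 0) = Ak(0, 1)
          Ak(0, 1) = 2
            = Ak(0, 2)
... (trace truncated)
Result: Ak(2, 20) = 43

43


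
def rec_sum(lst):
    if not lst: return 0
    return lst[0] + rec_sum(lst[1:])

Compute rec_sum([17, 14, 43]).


rec_sum([17, 14, 43]) = 17 + rec_sum([14, 43])
rec_sum([14, 43]) = 14 + rec_sum([43])
rec_sum([43]) = 43 + rec_sum([])
rec_sum([]) = 0  (base case)
Total: 17 + 14 + 43 + 0 = 74

74


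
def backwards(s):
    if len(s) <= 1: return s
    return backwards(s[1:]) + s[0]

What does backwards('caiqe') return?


backwards('caiqe') = backwards('aiqe') + 'c'
backwards('aiqe') = backwards('iqe') + 'a'
backwards('iqe') = backwards('qe') + 'i'
backwards('qe') = backwards('e') + 'q'
backwards('e') = 'e'  (base case)
Concatenating: 'e' + 'q' + 'i' + 'a' + 'c' = 'eqiac'

eqiac


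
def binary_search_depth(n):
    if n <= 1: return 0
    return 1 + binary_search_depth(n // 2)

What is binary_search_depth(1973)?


1973 / 2 = 986
986 / 2 = 493
493 / 2 = 246
246 / 2 = 123
123 / 2 = 61
61 / 2 = 30
30 / 2 = 15
15 / 2 = 7
7 / 2 = 3
3 / 2 = 1
Reached 1 after 10 halvings

10


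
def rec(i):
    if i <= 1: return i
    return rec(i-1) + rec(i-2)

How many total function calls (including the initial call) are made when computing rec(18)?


Let C(n) = total calls for rec(n)
C(0) = 1, C(1) = 1
C(2) = 1 + C(1) + C(0) = 1 + 1 + 1 = 3
C(3) = 1 + C(2) + C(1) = 1 + 3 + 1 = 5
C(4) = 1 + C(3) + C(2) = 1 + 5 + 3 = 9
C(5) = 1 + C(4) + C(3) = 1 + 9 + 5 = 15
C(6) = 1 + C(5) + C(4) = 1 + 15 + 9 = 25
C(7) = 1 + C(6) + C(5) = 1 + 25 + 15 = 41
C(8) = 1 + C(7) + C(6) = 1 + 41 + 25 = 67
C(9) = 1 + C(8) + C(7) = 1 + 67 + 41 = 109
C(10) = 1 + C(9) + C(8) = 1 + 109 + 67 = 177
C(11) = 1 + C(10) + C(9) = 1 + 177 + 109 = 287
C(12) = 1 + C(11) + C(10) = 1 + 287 + 177 = 465
C(13) = 1 + C(12) + C(11) = 1 + 465 + 287 = 753
C(14) = 1 + C(13) + C(12) = 1 + 753 + 465 = 1219
C(15) = 1 + C(14) + C(13) = 1 + 1219 + 753 = 1973
C(16) = 1 + C(15) + C(14) = 1 + 1973 + 1219 = 3193
C(17) = 1 + C(16) + C(15) = 1 + 3193 + 1973 = 5167
C(18) = 1 + C(17) + C(16) = 1 + 5167 + 3193 = 8361

8361


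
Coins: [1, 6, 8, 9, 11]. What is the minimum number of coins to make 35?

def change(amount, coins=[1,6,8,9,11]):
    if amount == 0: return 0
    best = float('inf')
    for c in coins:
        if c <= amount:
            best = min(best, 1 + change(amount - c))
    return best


Building up with DP:
change(0) = 0
change(1) = min(1+change(0)=1+0=1) = 1
change(2) = min(1+change(1)=1+1=2) = 2
change(3) = min(1+change(2)=1+2=3) = 3
change(4) = min(1+change(3)=1+3=4) = 4
change(5) = min(1+change(4)=1+4=5) = 5
change(6) = min(1+change(5)=1+5=6, 1+change(0)=1+0=1) = 1
change(7) = min(1+change(6)=1+1=2, 1+change(1)=1+1=2) = 2
change(8) = min(1+change(7)=1+2=3, 1+change(2)=1+2=3, 1+change(0)=1+0=1) = 1
change(9) = min(1+change(8)=1+1=2, 1+change(3)=1+3=4, 1+change(1)=1+1=2, 1+change(0)=1+0=1) = 1
change(10) = min(1+change(9)=1+1=2, 1+change(4)=1+4=5, 1+change(2)=1+2=3, 1+change(1)=1+1=2) = 2
change(11) = min(1+change(10)=1+2=3, 1+change(5)=1+5=6, 1+change(3)=1+3=4, 1+change(2)=1+2=3, 1+change(0)=1+0=1) = 1
change(12) = min(1+change(11)=1+1=2, 1+change(6)=1+1=2, 1+change(4)=1+4=5, 1+change(3)=1+3=4, 1+change(1)=1+1=2) = 2
change(13) = min(1+change(12)=1+2=3, 1+change(7)=1+2=3, 1+change(5)=1+5=6, 1+change(4)=1+4=5, 1+change(2)=1+2=3) = 3
change(14) = min(1+change(13)=1+3=4, 1+change(8)=1+1=2, 1+change(6)=1+1=2, 1+change(5)=1+5=6, 1+change(3)=1+3=4) = 2
change(15) = min(1+change(14)=1+2=3, 1+change(9)=1+1=2, 1+change(7)=1+2=3, 1+change(6)=1+1=2, 1+change(4)=1+4=5) = 2
change(16) = min(1+change(15)=1+2=3, 1+change(10)=1+2=3, 1+change(8)=1+1=2, 1+change(7)=1+2=3, 1+change(5)=1+5=6) = 2
change(17) = min(1+change(16)=1+2=3, 1+change(11)=1+1=2, 1+change(9)=1+1=2, 1+change(8)=1+1=2, 1+change(6)=1+1=2) = 2
change(18) = min(1+change(17)=1+2=3, 1+change(12)=1+2=3, 1+change(10)=1+2=3, 1+change(9)=1+1=2, 1+change(7)=1+2=3) = 2
change(19) = min(1+change(18)=1+2=3, 1+change(13)=1+3=4, 1+change(11)=1+1=2, 1+change(10)=1+2=3, 1+change(8)=1+1=2) = 2
change(20) = min(1+change(19)=1+2=3, 1+change(14)=1+2=3, 1+change(12)=1+2=3, 1+change(11)=1+1=2, 1+change(9)=1+1=2) = 2
change(21) = min(1+change(20)=1+2=3, 1+change(15)=1+2=3, 1+change(13)=1+3=4, 1+change(12)=1+2=3, 1+change(10)=1+2=3) = 3
change(22) = min(1+change(21)=1+3=4, 1+change(16)=1+2=3, 1+change(14)=1+2=3, 1+change(13)=1+3=4, 1+change(11)=1+1=2) = 2
change(23) = min(1+change(22)=1+2=3, 1+change(17)=1+2=3, 1+change(15)=1+2=3, 1+change(14)=1+2=3, 1+change(12)=1+2=3) = 3
change(24) = min(1+change(23)=1+3=4, 1+change(18)=1+2=3, 1+change(16)=1+2=3, 1+change(15)=1+2=3, 1+change(13)=1+3=4) = 3
change(25) = min(1+change(24)=1+3=4, 1+change(19)=1+2=3, 1+change(17)=1+2=3, 1+change(16)=1+2=3, 1+change(14)=1+2=3) = 3
change(26) = min(1+change(25)=1+3=4, 1+change(20)=1+2=3, 1+change(18)=1+2=3, 1+change(17)=1+2=3, 1+change(15)=1+2=3) = 3
change(27) = min(1+change(26)=1+3=4, 1+change(21)=1+3=4, 1+change(19)=1+2=3, 1+change(18)=1+2=3, 1+change(16)=1+2=3) = 3
change(28) = min(1+change(27)=1+3=4, 1+change(22)=1+2=3, 1+change(20)=1+2=3, 1+change(19)=1+2=3, 1+change(17)=1+2=3) = 3
change(29) = min(1+change(28)=1+3=4, 1+change(23)=1+3=4, 1+change(21)=1+3=4, 1+change(20)=1+2=3, 1+change(18)=1+2=3) = 3
change(30) = min(1+change(29)=1+3=4, 1+change(24)=1+3=4, 1+change(22)=1+2=3, 1+change(21)=1+3=4, 1+change(19)=1+2=3) = 3
change(31) = min(1+change(30)=1+3=4, 1+change(25)=1+3=4, 1+change(23)=1+3=4, 1+change(22)=1+2=3, 1+change(20)=1+2=3) = 3
change(32) = min(1+change(31)=1+3=4, 1+change(26)=1+3=4, 1+change(24)=1+3=4, 1+change(23)=1+3=4, 1+change(21)=1+3=4) = 4
change(33) = min(1+change(32)=1+4=5, 1+change(27)=1+3=4, 1+change(25)=1+3=4, 1+change(24)=1+3=4, 1+change(22)=1+2=3) = 3
change(34) = min(1+change(33)=1+3=4, 1+change(28)=1+3=4, 1+change(26)=1+3=4, 1+change(25)=1+3=4, 1+change(23)=1+3=4) = 4
change(35) = min(1+change(34)=1+4=5, 1+change(29)=1+3=4, 1+change(27)=1+3=4, 1+change(26)=1+3=4, 1+change(24)=1+3=4) = 4

4


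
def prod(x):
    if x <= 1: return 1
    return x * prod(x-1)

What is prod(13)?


prod(13)
= 13 * prod(12)
= 13 * 12 * prod(11)
= 13 * 12 * 11 * prod(10)
= 13 * 12 * 11 * 10 * prod(9)
= 13 * 12 * 11 * 10 * 9 * prod(8)
= 13 * 12 * 11 * 10 * 9 * 8 * prod(7)
= 13 * 12 * 11 * 10 * 9 * 8 * 7 * prod(6)
= 13 * 12 * 11 * 10 * 9 * 8 * 7 * 6 * prod(5)
= 13 * 12 * 11 * 10 * 9 * 8 * 7 * 6 * 5 * prod(4)
= 13 * 12 * 11 * 10 * 9 * 8 * 7 * 6 * 5 * 4 * prod(3)
= 13 * 12 * 11 * 10 * 9 * 8 * 7 * 6 * 5 * 4 * 3 * prod(2)
= 13 * 12 * 11 * 10 * 9 * 8 * 7 * 6 * 5 * 4 * 3 * 2 * prod(1)
= 13 * 12 * 11 * 10 * 9 * 8 * 7 * 6 * 5 * 4 * 3 * 2 * 1
= 6227020800

6227020800


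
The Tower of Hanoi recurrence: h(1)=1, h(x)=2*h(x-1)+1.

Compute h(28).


h(28) = 2 * h(27) + 1
h(27) = 2 * h(26) + 1
h(26) = 2 * h(25) + 1
h(25) = 2 * h(24) + 1
h(24) = 2 * h(23) + 1
h(23) = 2 * h(22) + 1
h(22) = 2 * h(21) + 1
h(21) = 2 * h(20) + 1
h(20) = 2 * h(19) + 1
h(19) = 2 * h(18) + 1
h(18) = 2 * h(17) + 1
h(17) = 2 * h(16) + 1
h(16) = 2 * h(15) + 1
h(15) = 2 * h(14) + 1
h(14) = 2 * h(13) + 1
h(13) = 2 * h(12) + 1
h(12) = 2 * h(11) + 1
h(11) = 2 * h(10) + 1
h(10) = 2 * h(9) + 1
h(9) = 2 * h(8) + 1
h(8) = 2 * h(7) + 1
h(7) = 2 * h(6) + 1
h(6) = 2 * h(5) + 1
h(5) = 2 * h(4) + 1
h(4) = 2 * h(3) + 1
h(3) = 2 * h(2) + 1
h(2) = 2 * h(1) + 1
h(1) = 1  (base case)
h(2) = 2 * 1 + 1 = 3
h(3) = 2 * 3 + 1 = 7
h(4) = 2 * 7 + 1 = 15
h(5) = 2 * 15 + 1 = 31
h(6) = 2 * 31 + 1 = 63
h(7) = 2 * 63 + 1 = 127
h(8) = 2 * 127 + 1 = 255
h(9) = 2 * 255 + 1 = 511
h(10) = 2 * 511 + 1 = 1023
h(11) = 2 * 1023 + 1 = 2047
h(12) = 2 * 2047 + 1 = 4095
h(13) = 2 * 4095 + 1 = 8191
h(14) = 2 * 8191 + 1 = 16383
h(15) = 2 * 16383 + 1 = 32767
h(16) = 2 * 32767 + 1 = 65535
h(17) = 2 * 65535 + 1 = 131071
h(18) = 2 * 131071 + 1 = 262143
h(19) = 2 * 262143 + 1 = 524287
h(20) = 2 * 524287 + 1 = 1048575
h(21) = 2 * 1048575 + 1 = 2097151
h(22) = 2 * 2097151 + 1 = 4194303
h(23) = 2 * 4194303 + 1 = 8388607
h(24) = 2 * 8388607 + 1 = 16777215
h(25) = 2 * 16777215 + 1 = 33554431
h(26) = 2 * 33554431 + 1 = 67108863
h(27) = 2 * 67108863 + 1 = 134217727
h(28) = 2 * 134217727 + 1 = 268435455

268435455


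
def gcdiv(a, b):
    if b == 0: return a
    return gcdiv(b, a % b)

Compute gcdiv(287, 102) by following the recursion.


gcdiv(287, 102) = gcdiv(102, 83)
gcdiv(102, 83) = gcdiv(83, 19)
gcdiv(83, 19) = gcdiv(19, 7)
gcdiv(19, 7) = gcdiv(7, 5)
gcdiv(7, 5) = gcdiv(5, 2)
gcdiv(5, 2) = gcdiv(2, 1)
gcdiv(2, 1) = gcdiv(1, 0)
gcdiv(1, 0) = 1  (base case)

1


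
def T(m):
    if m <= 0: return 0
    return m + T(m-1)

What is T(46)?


T(46)
= 46 + 45 + 44 + 43 + 42 + 41 + 40 + 39 + 38 + 37 + 36 + 35 + 34 + 33 + 32 + 31 + 30 + 29 + 28 + 27 + 26 + 25 + 24 + 23 + 22 + 21 + 20 + 19 + 18 + 17 + 16 + 15 + 14 + 13 + 12 + 11 + 10 + 9 + 8 + 7 + 6 + 5 + 4 + 3 + 2 + 1 + T(0)
= 46 + 45 + 44 + 43 + 42 + 41 + 40 + 39 + 38 + 37 + 36 + 35 + 34 + 33 + 32 + 31 + 30 + 29 + 28 + 27 + 26 + 25 + 24 + 23 + 22 + 21 + 20 + 19 + 18 + 17 + 16 + 15 + 14 + 13 + 12 + 11 + 10 + 9 + 8 + 7 + 6 + 5 + 4 + 3 + 2 + 1 + 0
= 1081

1081


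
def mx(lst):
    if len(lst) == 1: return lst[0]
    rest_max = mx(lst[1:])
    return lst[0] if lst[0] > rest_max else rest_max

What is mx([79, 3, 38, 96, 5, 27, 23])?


mx([79, 3, 38, 96, 5, 27, 23]): compare 79 with mx([3, 38, 96, 5, 27, 23])
mx([3, 38, 96, 5, 27, 23]): compare 3 with mx([38, 96, 5, 27, 23])
mx([38, 96, 5, 27, 23]): compare 38 with mx([96, 5, 27, 23])
mx([96, 5, 27, 23]): compare 96 with mx([5, 27, 23])
mx([5, 27, 23]): compare 5 with mx([27, 23])
mx([27, 23]): compare 27 with mx([23])
mx([23]) = 23  (base case)
Compare 27 with 23 -> 27
Compare 5 with 27 -> 27
Compare 96 with 27 -> 96
Compare 38 with 96 -> 96
Compare 3 with 96 -> 96
Compare 79 with 96 -> 96

96
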